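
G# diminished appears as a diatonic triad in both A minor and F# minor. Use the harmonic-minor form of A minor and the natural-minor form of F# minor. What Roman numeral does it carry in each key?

vii° in A minor; ii° in F# minor

The scale of A minor (harmonic minor) is A B C D E F G#; G# is degree 7, and the triad built there (G#-B-D) is diminished, so it is vii°.
The scale of F# minor (natural minor) is F# G# A B C# D E; G# is degree 2, and the triad built there (G#-B-D) is diminished, so it is ii°.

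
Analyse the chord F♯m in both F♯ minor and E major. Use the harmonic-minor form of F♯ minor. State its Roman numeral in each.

i in F♯ minor; ii in E major

The scale of F♯ minor (harmonic minor) is F♯ G♯ A B C♯ D E♯; F♯ is degree 1, and the triad built there (F♯-A-C♯) is minor, so it is i.
The scale of E major is E F♯ G♯ A B C♯ D♯; F♯ is degree 2, and the triad built there (F♯-A-C♯) is minor, so it is ii.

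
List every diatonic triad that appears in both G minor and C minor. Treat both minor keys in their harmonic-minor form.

Triads in G minor (harmonic minor): Gm (i), Adim (ii°), Bbaug (III+), Cm (iv), D (V), Eb (VI), F#dim (vii°).
Triads in C minor (harmonic minor): Cm (i), Ddim (ii°), Ebaug (III+), Fm (iv), G (V), Ab (VI), Bdim (vii°).
Shared triads with their functions: Cm (iv in G minor, i in C minor).

Cm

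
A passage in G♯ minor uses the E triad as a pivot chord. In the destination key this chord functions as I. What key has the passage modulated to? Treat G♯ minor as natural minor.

The numeral I denotes a major triad on scale degree 1. With E on degree 1, the tonic of the new key is E.
Degree 1 carries a major triad in major keys, so the destination is E major.
Check: the diatonic triads of E major are E (I), F♯m (ii), G♯m (iii), A (IV), B (V), C♯m (vi), D♯dim (vii°) — E is indeed I.

E major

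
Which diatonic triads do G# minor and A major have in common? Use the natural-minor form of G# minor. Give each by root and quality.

Triads in G# minor (natural minor): G#m (i), A#dim (ii°), B (III), C#m (iv), D#m (v), E (VI), F# (VII).
Triads in A major: A (I), Bm (ii), C#m (iii), D (IV), E (V), F#m (vi), G#dim (vii°).
Shared triads with their functions: C#m (iv in G# minor, iii in A major); E (VI in G# minor, V in A major).

C#m, E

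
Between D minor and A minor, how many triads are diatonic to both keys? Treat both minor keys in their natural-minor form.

Diatonic triads of D minor (natural minor): D minor (i), E diminished (ii°), F major (III), G minor (iv), A minor (v), Bb major (VI), C major (VII).
Diatonic triads of A minor (natural minor): A minor (i), B diminished (ii°), C major (III), D minor (iv), E minor (v), F major (VI), G major (VII).
Matching root and quality in both lists: D minor, F major, A minor, C major.
That gives 4 common triads.

4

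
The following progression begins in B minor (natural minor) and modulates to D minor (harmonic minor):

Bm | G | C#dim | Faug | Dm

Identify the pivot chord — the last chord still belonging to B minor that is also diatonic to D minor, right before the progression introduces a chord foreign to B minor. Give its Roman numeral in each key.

C#dim — ii° in B minor, vii° in D minor

Chords diatonic to B minor: Bm, C#dim, D, Em, F#m, G, A.
Reading the progression, the first chord not in that set is Faug, so the modulation leaves B minor there.
The chord immediately before Faug is C#dim, which is diatonic to both keys: ii° in B minor and vii° in D minor.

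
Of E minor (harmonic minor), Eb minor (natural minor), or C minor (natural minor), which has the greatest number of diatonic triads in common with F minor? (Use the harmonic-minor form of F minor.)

Eb minor

Triads of F minor (harmonic minor): F minor (i), G diminished (ii°), Ab augmented (III+), Bb minor (iv), C major (V), Db major (VI), E diminished (vii°).
E minor (harmonic minor) shares 1: C.
Eb minor (natural minor) shares 2: Bbm, Db.
C minor (natural minor) shares 1: Fm.
The most common triads (2) are shared with Eb minor.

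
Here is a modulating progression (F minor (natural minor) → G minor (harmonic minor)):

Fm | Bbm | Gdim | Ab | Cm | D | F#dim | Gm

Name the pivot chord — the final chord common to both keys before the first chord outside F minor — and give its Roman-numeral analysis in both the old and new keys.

Cm — v in F minor, iv in G minor

Chords diatonic to F minor: Fm, Gdim, Ab, Bbm, Cm, Db, Eb.
Reading the progression, the first chord not in that set is D, so the modulation leaves F minor there.
The chord immediately before D is Cm, which is diatonic to both keys: v in F minor and iv in G minor.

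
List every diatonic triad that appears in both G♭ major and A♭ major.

B♭m, D♭

Triads in G♭ major: G♭ major (I), A♭ minor (ii), B♭ minor (iii), C♭ major (IV), D♭ major (V), E♭ minor (vi), F diminished (vii°).
Triads in A♭ major: A♭ major (I), B♭ minor (ii), C minor (iii), D♭ major (IV), E♭ major (V), F minor (vi), G diminished (vii°).
Shared triads with their functions: B♭ minor (iii in G♭ major, ii in A♭ major); D♭ major (V in G♭ major, IV in A♭ major).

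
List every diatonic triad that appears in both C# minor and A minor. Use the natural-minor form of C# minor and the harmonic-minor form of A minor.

Triads in C# minor (natural minor): C# minor (i), D# diminished (ii°), E major (III), F# minor (iv), G# minor (v), A major (VI), B major (VII).
Triads in A minor (harmonic minor): A minor (i), B diminished (ii°), C augmented (III+), D minor (iv), E major (V), F major (VI), G# diminished (vii°).
Shared triads with their functions: E major (III in C# minor, V in A minor).

E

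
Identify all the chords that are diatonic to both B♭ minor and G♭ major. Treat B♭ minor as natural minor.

Triads in B♭ minor (natural minor): B♭m (i), Cdim (ii°), D♭ (III), E♭m (iv), Fm (v), G♭ (VI), A♭ (VII).
Triads in G♭ major: G♭ (I), A♭m (ii), B♭m (iii), C♭ (IV), D♭ (V), E♭m (vi), Fdim (vii°).
Shared triads with their functions: B♭m (i in B♭ minor, iii in G♭ major); D♭ (III in B♭ minor, V in G♭ major); E♭m (iv in B♭ minor, vi in G♭ major); G♭ (VI in B♭ minor, I in G♭ major).

B♭m, D♭, E♭m, G♭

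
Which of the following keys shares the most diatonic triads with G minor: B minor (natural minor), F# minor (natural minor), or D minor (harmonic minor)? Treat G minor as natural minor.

D minor

Triads of G minor (natural minor): G minor (i), A diminished (ii°), Bb major (III), C minor (iv), D minor (v), Eb major (VI), F major (VII).
B minor (natural minor) shares 0: none.
F# minor (natural minor) shares 0: none.
D minor (harmonic minor) shares 3: Gm, Bb, Dm.
The most common triads (3) are shared with D minor.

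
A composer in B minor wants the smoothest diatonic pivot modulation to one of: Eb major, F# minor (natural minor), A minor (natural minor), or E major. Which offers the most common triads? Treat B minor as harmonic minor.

A minor

Triads of B minor (harmonic minor): B minor (i), C# diminished (ii°), D augmented (III+), E minor (iv), F# major (V), G major (VI), A# diminished (vii°).
Eb major shares 0: none.
F# minor (natural minor) shares 1: Bm.
A minor (natural minor) shares 2: Em, G.
E major shares 0: none.
The most common triads (2) are shared with A minor.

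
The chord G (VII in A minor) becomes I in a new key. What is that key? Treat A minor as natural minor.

G major

The numeral I denotes a major triad on scale degree 1. With G on degree 1, the tonic of the new key is G.
Degree 1 carries a major triad in major keys, so the destination is G major.
Check: the diatonic triads of G major are G (I), Am (ii), Bm (iii), C (IV), D (V), Em (vi), F♯dim (vii°) — G is indeed I.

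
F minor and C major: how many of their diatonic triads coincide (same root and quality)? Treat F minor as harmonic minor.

Diatonic triads of F minor (harmonic minor): Fm (i), Gdim (ii°), Abaug (III+), Bbm (iv), C (V), Db (VI), Edim (vii°).
Diatonic triads of C major: C (I), Dm (ii), Em (iii), F (IV), G (V), Am (vi), Bdim (vii°).
Matching root and quality in both lists: C.
That gives 1 common triad.

1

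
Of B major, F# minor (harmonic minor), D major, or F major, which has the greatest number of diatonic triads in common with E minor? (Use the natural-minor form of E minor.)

Triads of E minor (natural minor): Em (i), F#dim (ii°), G (III), Am (iv), Bm (v), C (VI), D (VII).
B major shares 0: none.
F# minor (harmonic minor) shares 2: Bm, D.
D major shares 4: Em, G, Bm, D.
F major shares 2: Am, C.
The most common triads (4) are shared with D major.

D major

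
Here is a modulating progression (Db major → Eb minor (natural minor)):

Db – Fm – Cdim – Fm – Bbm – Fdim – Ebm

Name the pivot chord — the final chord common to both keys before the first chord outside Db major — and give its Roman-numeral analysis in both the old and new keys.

Bbm — vi in Db major, v in Eb minor

Chords diatonic to Db major: Db, Ebm, Fm, Gb, Ab, Bbm, Cdim.
Reading the progression, the first chord not in that set is Fdim, so the modulation leaves Db major there.
The chord immediately before Fdim is Bbm, which is diatonic to both keys: vi in Db major and v in Eb minor.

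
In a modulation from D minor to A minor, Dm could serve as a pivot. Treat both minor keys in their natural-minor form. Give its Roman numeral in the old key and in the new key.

The scale of D minor (natural minor) is D E F G A Bb C; D is degree 1, and the triad built there (D-F-A) is minor, so it is i.
The scale of A minor (natural minor) is A B C D E F G; D is degree 4, and the triad built there (D-F-A) is minor, so it is iv.

i in D minor; iv in A minor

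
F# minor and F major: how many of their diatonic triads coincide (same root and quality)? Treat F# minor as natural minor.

Diatonic triads of F# minor (natural minor): F#m (i), G#dim (ii°), A (III), Bm (iv), C#m (v), D (VI), E (VII).
Diatonic triads of F major: F (I), Gm (ii), Am (iii), Bb (IV), C (V), Dm (vi), Edim (vii°).
No triad has the same root and quality in both keys.

0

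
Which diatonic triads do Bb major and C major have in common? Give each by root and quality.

Dm, F

Triads in Bb major: Bb major (I), C minor (ii), D minor (iii), Eb major (IV), F major (V), G minor (vi), A diminished (vii°).
Triads in C major: C major (I), D minor (ii), E minor (iii), F major (IV), G major (V), A minor (vi), B diminished (vii°).
Shared triads with their functions: D minor (iii in Bb major, ii in C major); F major (V in Bb major, IV in C major).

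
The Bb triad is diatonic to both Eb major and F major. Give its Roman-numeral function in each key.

The scale of Eb major is Eb F G Ab Bb C D; Bb is degree 5, and the triad built there (Bb-D-F) is major, so it is V.
The scale of F major is F G A Bb C D E; Bb is degree 4, and the triad built there (Bb-D-F) is major, so it is IV.

V in Eb major; IV in F major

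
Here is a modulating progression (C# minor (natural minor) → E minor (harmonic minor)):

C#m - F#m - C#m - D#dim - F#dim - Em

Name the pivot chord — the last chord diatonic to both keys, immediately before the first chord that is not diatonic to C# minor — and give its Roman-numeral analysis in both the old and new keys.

Chords diatonic to C# minor: C#m, D#dim, E, F#m, G#m, A, B.
Reading the progression, the first chord not in that set is F#dim, so the modulation leaves C# minor there.
The chord immediately before F#dim is D#dim, which is diatonic to both keys: ii° in C# minor and vii° in E minor.

D#dim — ii° in C# minor, vii° in E minor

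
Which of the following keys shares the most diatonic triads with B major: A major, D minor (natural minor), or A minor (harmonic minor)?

Triads of B major: B (I), C#m (ii), D#m (iii), E (IV), F# (V), G#m (vi), A#dim (vii°).
A major shares 2: C#m, E.
D minor (natural minor) shares 0: none.
A minor (harmonic minor) shares 1: E.
The most common triads (2) are shared with A major.

A major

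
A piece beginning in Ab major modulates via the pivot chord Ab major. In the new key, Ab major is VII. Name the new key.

Bb minor

The numeral VII denotes a major triad on scale degree 7. With Ab on degree 7, the tonic of the new key is Bb.
Degree 7 carries a major triad in natural-minor keys, so the destination is Bb minor.
Check: the diatonic triads of Bb minor (natural minor) are Bbm (i), Cdim (ii°), Db (III), Ebm (iv), Fm (v), Gb (VI), Ab (VII) — Ab major is indeed VII.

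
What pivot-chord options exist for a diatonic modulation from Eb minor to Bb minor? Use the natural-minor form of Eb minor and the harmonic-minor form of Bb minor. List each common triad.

Triads in Eb minor (natural minor): Ebm (i), Fdim (ii°), Gb (III), Abm (iv), Bbm (v), Cb (VI), Db (VII).
Triads in Bb minor (harmonic minor): Bbm (i), Cdim (ii°), Dbaug (III+), Ebm (iv), F (V), Gb (VI), Adim (vii°).
Shared triads with their functions: Ebm (i in Eb minor, iv in Bb minor); Gb (III in Eb minor, VI in Bb minor); Bbm (v in Eb minor, i in Bb minor).

Ebm, Gb, Bbm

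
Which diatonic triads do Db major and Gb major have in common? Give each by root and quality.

Triads in Db major: Db major (I), Eb minor (ii), F minor (iii), Gb major (IV), Ab major (V), Bb minor (vi), C diminished (vii°).
Triads in Gb major: Gb major (I), Ab minor (ii), Bb minor (iii), Cb major (IV), Db major (V), Eb minor (vi), F diminished (vii°).
Shared triads with their functions: Db major (I in Db major, V in Gb major); Eb minor (ii in Db major, vi in Gb major); Gb major (IV in Db major, I in Gb major); Bb minor (vi in Db major, iii in Gb major).

Db, Ebm, Gb, Bbm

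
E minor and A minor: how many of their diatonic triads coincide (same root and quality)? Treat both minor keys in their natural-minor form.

4

Diatonic triads of E minor (natural minor): Em (i), F#dim (ii°), G (III), Am (iv), Bm (v), C (VI), D (VII).
Diatonic triads of A minor (natural minor): Am (i), Bdim (ii°), C (III), Dm (iv), Em (v), F (VI), G (VII).
Matching root and quality in both lists: Em, G, Am, C.
That gives 4 common triads.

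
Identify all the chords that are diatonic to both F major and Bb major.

Triads in F major: F major (I), G minor (ii), A minor (iii), Bb major (IV), C major (V), D minor (vi), E diminished (vii°).
Triads in Bb major: Bb major (I), C minor (ii), D minor (iii), Eb major (IV), F major (V), G minor (vi), A diminished (vii°).
Shared triads with their functions: F major (I in F major, V in Bb major); G minor (ii in F major, vi in Bb major); Bb major (IV in F major, I in Bb major); D minor (vi in F major, iii in Bb major).

F, Gm, Bb, Dm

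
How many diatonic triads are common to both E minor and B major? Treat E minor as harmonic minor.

1

Diatonic triads of E minor (harmonic minor): Em (i), F#dim (ii°), Gaug (III+), Am (iv), B (V), C (VI), D#dim (vii°).
Diatonic triads of B major: B (I), C#m (ii), D#m (iii), E (IV), F# (V), G#m (vi), A#dim (vii°).
Matching root and quality in both lists: B.
That gives 1 common triad.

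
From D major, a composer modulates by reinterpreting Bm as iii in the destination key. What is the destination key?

The numeral iii denotes a minor triad on scale degree 3. With B on degree 3, the tonic of the new key is G.
Degree 3 carries a minor triad in major keys, so the destination is G major.
Check: the diatonic triads of G major are G (I), Am (ii), Bm (iii), C (IV), D (V), Em (vi), F♯dim (vii°) — Bm is indeed iii.

G major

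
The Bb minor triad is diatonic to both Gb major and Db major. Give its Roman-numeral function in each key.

The scale of Gb major is Gb Ab Bb Cb Db Eb F; Bb is degree 3, and the triad built there (Bb-Db-F) is minor, so it is iii.
The scale of Db major is Db Eb F Gb Ab Bb C; Bb is degree 6, and the triad built there (Bb-Db-F) is minor, so it is vi.

iii in Gb major; vi in Db major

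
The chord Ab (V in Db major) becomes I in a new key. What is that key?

The numeral I denotes a major triad on scale degree 1. With Ab on degree 1, the tonic of the new key is Ab.
Degree 1 carries a major triad in major keys, so the destination is Ab major.
Check: the diatonic triads of Ab major are Ab (I), Bbm (ii), Cm (iii), Db (IV), Eb (V), Fm (vi), Gdim (vii°) — Ab is indeed I.

Ab major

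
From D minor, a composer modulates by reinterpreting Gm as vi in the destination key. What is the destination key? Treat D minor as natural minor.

The numeral vi denotes a minor triad on scale degree 6. With G on degree 6, the tonic of the new key is Bb.
Degree 6 carries a minor triad in major keys, so the destination is Bb major.
Check: the diatonic triads of Bb major are Bb (I), Cm (ii), Dm (iii), Eb (IV), F (V), Gm (vi), Adim (vii°) — Gm is indeed vi.

Bb major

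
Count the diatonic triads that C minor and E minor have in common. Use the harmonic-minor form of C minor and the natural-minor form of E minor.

1

Diatonic triads of C minor (harmonic minor): C minor (i), D diminished (ii°), Eb augmented (III+), F minor (iv), G major (V), Ab major (VI), B diminished (vii°).
Diatonic triads of E minor (natural minor): E minor (i), F# diminished (ii°), G major (III), A minor (iv), B minor (v), C major (VI), D major (VII).
Matching root and quality in both lists: G major.
That gives 1 common triad.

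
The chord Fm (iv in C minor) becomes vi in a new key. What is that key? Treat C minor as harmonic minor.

The numeral vi denotes a minor triad on scale degree 6. With F on degree 6, the tonic of the new key is Ab.
Degree 6 carries a minor triad in major keys, so the destination is Ab major.
Check: the diatonic triads of Ab major are Ab (I), Bbm (ii), Cm (iii), Db (IV), Eb (V), Fm (vi), Gdim (vii°) — Fm is indeed vi.

Ab major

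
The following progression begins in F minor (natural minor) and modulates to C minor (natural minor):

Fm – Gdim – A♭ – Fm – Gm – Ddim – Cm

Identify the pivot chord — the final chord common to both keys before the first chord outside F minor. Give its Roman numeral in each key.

Chords diatonic to F minor: Fm, Gdim, A♭, B♭m, Cm, D♭, E♭.
Reading the progression, the first chord not in that set is Gm, so the modulation leaves F minor there.
The chord immediately before Gm is Fm, which is diatonic to both keys: i in F minor and iv in C minor.

Fm — i in F minor, iv in C minor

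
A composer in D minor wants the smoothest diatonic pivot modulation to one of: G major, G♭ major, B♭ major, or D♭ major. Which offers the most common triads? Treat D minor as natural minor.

B♭ major

Triads of D minor (natural minor): D minor (i), E diminished (ii°), F major (III), G minor (iv), A minor (v), B♭ major (VI), C major (VII).
G major shares 2: Am, C.
G♭ major shares 0: none.
B♭ major shares 4: Dm, F, Gm, B♭.
D♭ major shares 0: none.
The most common triads (4) are shared with B♭ major.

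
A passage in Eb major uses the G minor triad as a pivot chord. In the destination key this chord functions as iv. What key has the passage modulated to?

The numeral iv denotes a minor triad on scale degree 4. With G on degree 4, the tonic of the new key is D.
Degree 4 carries a minor triad in minor keys, so the destination is D minor.
Check: the diatonic triads of D minor (natural minor) are Dm (i), Edim (ii°), F (III), Gm (iv), Am (v), Bb (VI), C (VII) — G minor is indeed iv.

D minor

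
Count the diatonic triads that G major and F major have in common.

Diatonic triads of G major: G (I), Am (ii), Bm (iii), C (IV), D (V), Em (vi), F#dim (vii°).
Diatonic triads of F major: F (I), Gm (ii), Am (iii), Bb (IV), C (V), Dm (vi), Edim (vii°).
Matching root and quality in both lists: Am, C.
That gives 2 common triads.

2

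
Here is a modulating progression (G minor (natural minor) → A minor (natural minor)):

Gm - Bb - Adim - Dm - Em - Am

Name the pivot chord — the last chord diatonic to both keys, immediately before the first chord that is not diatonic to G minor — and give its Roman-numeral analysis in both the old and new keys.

Dm — v in G minor, iv in A minor

Chords diatonic to G minor: Gm, Adim, Bb, Cm, Dm, Eb, F.
Reading the progression, the first chord not in that set is Em, so the modulation leaves G minor there.
The chord immediately before Em is Dm, which is diatonic to both keys: v in G minor and iv in A minor.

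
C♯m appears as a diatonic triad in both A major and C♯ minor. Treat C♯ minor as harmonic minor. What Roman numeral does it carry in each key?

iii in A major; i in C♯ minor

The scale of A major is A B C♯ D E F♯ G♯; C♯ is degree 3, and the triad built there (C♯-E-G♯) is minor, so it is iii.
The scale of C♯ minor (harmonic minor) is C♯ D♯ E F♯ G♯ A B♯; C♯ is degree 1, and the triad built there (C♯-E-G♯) is minor, so it is i.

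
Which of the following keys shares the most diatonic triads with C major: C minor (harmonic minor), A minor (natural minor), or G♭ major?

Triads of C major: C (I), Dm (ii), Em (iii), F (IV), G (V), Am (vi), Bdim (vii°).
C minor (harmonic minor) shares 2: G, Bdim.
A minor (natural minor) shares 7: C, Dm, Em, F, G, Am, Bdim.
G♭ major shares 0: none.
The most common triads (7) are shared with A minor.

A minor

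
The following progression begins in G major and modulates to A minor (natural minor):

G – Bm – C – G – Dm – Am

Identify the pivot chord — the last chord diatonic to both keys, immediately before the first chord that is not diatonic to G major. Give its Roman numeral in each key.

Chords diatonic to G major: G, Am, Bm, C, D, Em, F#dim.
Reading the progression, the first chord not in that set is Dm, so the modulation leaves G major there.
The chord immediately before Dm is G, which is diatonic to both keys: I in G major and VII in A minor.

G — I in G major, VII in A minor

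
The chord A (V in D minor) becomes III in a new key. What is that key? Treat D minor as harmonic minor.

The numeral III denotes a major triad on scale degree 3. With A on degree 3, the tonic of the new key is F#.
Degree 3 carries a major triad in natural-minor keys, so the destination is F# minor.
Check: the diatonic triads of F# minor (natural minor) are F#m (i), G#dim (ii°), A (III), Bm (iv), C#m (v), D (VI), E (VII) — A is indeed III.

F# minor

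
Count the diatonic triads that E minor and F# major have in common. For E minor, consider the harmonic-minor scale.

1

Diatonic triads of E minor (harmonic minor): Em (i), F#dim (ii°), Gaug (III+), Am (iv), B (V), C (VI), D#dim (vii°).
Diatonic triads of F# major: F# (I), G#m (ii), A#m (iii), B (IV), C# (V), D#m (vi), E#dim (vii°).
Matching root and quality in both lists: B.
That gives 1 common triad.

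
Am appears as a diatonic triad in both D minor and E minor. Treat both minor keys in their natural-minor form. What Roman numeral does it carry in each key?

v in D minor; iv in E minor

The scale of D minor (natural minor) is D E F G A Bb C; A is degree 5, and the triad built there (A-C-E) is minor, so it is v.
The scale of E minor (natural minor) is E F# G A B C D; A is degree 4, and the triad built there (A-C-E) is minor, so it is iv.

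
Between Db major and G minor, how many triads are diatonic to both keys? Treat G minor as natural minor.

0

Diatonic triads of Db major: Db major (I), Eb minor (ii), F minor (iii), Gb major (IV), Ab major (V), Bb minor (vi), C diminished (vii°).
Diatonic triads of G minor (natural minor): G minor (i), A diminished (ii°), Bb major (III), C minor (iv), D minor (v), Eb major (VI), F major (VII).
No triad has the same root and quality in both keys.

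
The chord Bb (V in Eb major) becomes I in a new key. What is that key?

The numeral I denotes a major triad on scale degree 1. With Bb on degree 1, the tonic of the new key is Bb.
Degree 1 carries a major triad in major keys, so the destination is Bb major.
Check: the diatonic triads of Bb major are Bb (I), Cm (ii), Dm (iii), Eb (IV), F (V), Gm (vi), Adim (vii°) — Bb is indeed I.

Bb major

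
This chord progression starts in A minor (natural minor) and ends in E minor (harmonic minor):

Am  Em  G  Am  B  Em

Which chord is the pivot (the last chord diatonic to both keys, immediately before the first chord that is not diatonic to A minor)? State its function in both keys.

Am — i in A minor, iv in E minor

Chords diatonic to A minor: Am, Bdim, C, Dm, Em, F, G.
Reading the progression, the first chord not in that set is B, so the modulation leaves A minor there.
The chord immediately before B is Am, which is diatonic to both keys: i in A minor and iv in E minor.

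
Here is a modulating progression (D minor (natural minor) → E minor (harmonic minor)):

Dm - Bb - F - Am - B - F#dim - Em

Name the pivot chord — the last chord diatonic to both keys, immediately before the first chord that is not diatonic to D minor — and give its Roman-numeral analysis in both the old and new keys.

Am — v in D minor, iv in E minor

Chords diatonic to D minor: Dm, Edim, F, Gm, Am, Bb, C.
Reading the progression, the first chord not in that set is B, so the modulation leaves D minor there.
The chord immediately before B is Am, which is diatonic to both keys: v in D minor and iv in E minor.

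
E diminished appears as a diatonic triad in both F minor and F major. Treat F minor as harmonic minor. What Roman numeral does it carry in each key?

The scale of F minor (harmonic minor) is F G A♭ B♭ C D♭ E; E is degree 7, and the triad built there (E-G-B♭) is diminished, so it is vii°.
The scale of F major is F G A B♭ C D E; E is degree 7, and the triad built there (E-G-B♭) is diminished, so it is vii°.

vii° in F minor; vii° in F major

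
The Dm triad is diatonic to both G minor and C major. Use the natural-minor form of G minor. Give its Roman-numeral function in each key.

v in G minor; ii in C major

The scale of G minor (natural minor) is G A Bb C D Eb F; D is degree 5, and the triad built there (D-F-A) is minor, so it is v.
The scale of C major is C D E F G A B; D is degree 2, and the triad built there (D-F-A) is minor, so it is ii.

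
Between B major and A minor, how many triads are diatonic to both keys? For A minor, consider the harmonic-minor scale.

Diatonic triads of B major: B major (I), C# minor (ii), D# minor (iii), E major (IV), F# major (V), G# minor (vi), A# diminished (vii°).
Diatonic triads of A minor (harmonic minor): A minor (i), B diminished (ii°), C augmented (III+), D minor (iv), E major (V), F major (VI), G# diminished (vii°).
Matching root and quality in both lists: E major.
That gives 1 common triad.

1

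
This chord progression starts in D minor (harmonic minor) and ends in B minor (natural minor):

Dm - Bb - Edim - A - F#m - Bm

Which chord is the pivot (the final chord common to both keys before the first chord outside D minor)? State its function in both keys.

Chords diatonic to D minor: Dm, Edim, Faug, Gm, A, Bb, C#dim.
Reading the progression, the first chord not in that set is F#m, so the modulation leaves D minor there.
The chord immediately before F#m is A, which is diatonic to both keys: V in D minor and VII in B minor.

A — V in D minor, VII in B minor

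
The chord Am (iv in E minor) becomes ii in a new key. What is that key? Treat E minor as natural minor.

G major

The numeral ii denotes a minor triad on scale degree 2. With A on degree 2, the tonic of the new key is G.
Degree 2 carries a minor triad in major keys, so the destination is G major.
Check: the diatonic triads of G major are G (I), Am (ii), Bm (iii), C (IV), D (V), Em (vi), F#dim (vii°) — Am is indeed ii.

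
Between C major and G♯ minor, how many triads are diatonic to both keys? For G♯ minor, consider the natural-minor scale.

Diatonic triads of C major: C major (I), D minor (ii), E minor (iii), F major (IV), G major (V), A minor (vi), B diminished (vii°).
Diatonic triads of G♯ minor (natural minor): G♯ minor (i), A♯ diminished (ii°), B major (III), C♯ minor (iv), D♯ minor (v), E major (VI), F♯ major (VII).
No triad has the same root and quality in both keys.

0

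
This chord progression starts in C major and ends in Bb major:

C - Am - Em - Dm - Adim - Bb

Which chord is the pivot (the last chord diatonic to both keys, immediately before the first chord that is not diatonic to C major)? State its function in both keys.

Dm — ii in C major, iii in Bb major

Chords diatonic to C major: C, Dm, Em, F, G, Am, Bdim.
Reading the progression, the first chord not in that set is Adim, so the modulation leaves C major there.
The chord immediately before Adim is Dm, which is diatonic to both keys: ii in C major and iii in Bb major.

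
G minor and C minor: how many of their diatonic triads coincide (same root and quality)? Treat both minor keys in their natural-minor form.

Diatonic triads of G minor (natural minor): Gm (i), Adim (ii°), Bb (III), Cm (iv), Dm (v), Eb (VI), F (VII).
Diatonic triads of C minor (natural minor): Cm (i), Ddim (ii°), Eb (III), Fm (iv), Gm (v), Ab (VI), Bb (VII).
Matching root and quality in both lists: Gm, Bb, Cm, Eb.
That gives 4 common triads.

4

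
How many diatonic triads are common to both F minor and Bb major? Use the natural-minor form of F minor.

2

Diatonic triads of F minor (natural minor): Fm (i), Gdim (ii°), Ab (III), Bbm (iv), Cm (v), Db (VI), Eb (VII).
Diatonic triads of Bb major: Bb (I), Cm (ii), Dm (iii), Eb (IV), F (V), Gm (vi), Adim (vii°).
Matching root and quality in both lists: Cm, Eb.
That gives 2 common triads.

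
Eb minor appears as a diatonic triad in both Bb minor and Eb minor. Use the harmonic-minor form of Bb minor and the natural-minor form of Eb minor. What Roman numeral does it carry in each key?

The scale of Bb minor (harmonic minor) is Bb C Db Eb F Gb A; Eb is degree 4, and the triad built there (Eb-Gb-Bb) is minor, so it is iv.
The scale of Eb minor (natural minor) is Eb F Gb Ab Bb Cb Db; Eb is degree 1, and the triad built there (Eb-Gb-Bb) is minor, so it is i.

iv in Bb minor; i in Eb minor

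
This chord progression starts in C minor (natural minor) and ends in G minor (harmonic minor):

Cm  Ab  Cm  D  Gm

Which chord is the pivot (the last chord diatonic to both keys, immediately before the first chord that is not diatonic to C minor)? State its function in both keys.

Cm — i in C minor, iv in G minor

Chords diatonic to C minor: Cm, Ddim, Eb, Fm, Gm, Ab, Bb.
Reading the progression, the first chord not in that set is D, so the modulation leaves C minor there.
The chord immediately before D is Cm, which is diatonic to both keys: i in C minor and iv in G minor.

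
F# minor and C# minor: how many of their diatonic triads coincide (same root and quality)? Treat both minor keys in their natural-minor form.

4

Diatonic triads of F# minor (natural minor): F#m (i), G#dim (ii°), A (III), Bm (iv), C#m (v), D (VI), E (VII).
Diatonic triads of C# minor (natural minor): C#m (i), D#dim (ii°), E (III), F#m (iv), G#m (v), A (VI), B (VII).
Matching root and quality in both lists: F#m, A, C#m, E.
That gives 4 common triads.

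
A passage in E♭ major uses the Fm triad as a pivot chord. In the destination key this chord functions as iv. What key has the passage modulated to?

C minor

The numeral iv denotes a minor triad on scale degree 4. With F on degree 4, the tonic of the new key is C.
Degree 4 carries a minor triad in minor keys, so the destination is C minor.
Check: the diatonic triads of C minor (natural minor) are Cm (i), Ddim (ii°), E♭ (III), Fm (iv), Gm (v), A♭ (VI), B♭ (VII) — Fm is indeed iv.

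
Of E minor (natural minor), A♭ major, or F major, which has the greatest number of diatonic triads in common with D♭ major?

Triads of D♭ major: D♭ (I), E♭m (ii), Fm (iii), G♭ (IV), A♭ (V), B♭m (vi), Cdim (vii°).
E minor (natural minor) shares 0: none.
A♭ major shares 4: D♭, Fm, A♭, B♭m.
F major shares 0: none.
The most common triads (4) are shared with A♭ major.

A♭ major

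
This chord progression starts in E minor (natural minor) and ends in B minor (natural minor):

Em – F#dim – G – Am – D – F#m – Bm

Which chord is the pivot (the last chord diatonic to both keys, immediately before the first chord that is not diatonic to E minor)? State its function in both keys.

Chords diatonic to E minor: Em, F#dim, G, Am, Bm, C, D.
Reading the progression, the first chord not in that set is F#m, so the modulation leaves E minor there.
The chord immediately before F#m is D, which is diatonic to both keys: VII in E minor and III in B minor.

D — VII in E minor, III in B minor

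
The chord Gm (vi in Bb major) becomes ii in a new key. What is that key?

The numeral ii denotes a minor triad on scale degree 2. With G on degree 2, the tonic of the new key is F.
Degree 2 carries a minor triad in major keys, so the destination is F major.
Check: the diatonic triads of F major are F (I), Gm (ii), Am (iii), Bb (IV), C (V), Dm (vi), Edim (vii°) — Gm is indeed ii.

F major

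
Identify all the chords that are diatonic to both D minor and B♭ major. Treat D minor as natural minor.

Triads in D minor (natural minor): Dm (i), Edim (ii°), F (III), Gm (iv), Am (v), B♭ (VI), C (VII).
Triads in B♭ major: B♭ (I), Cm (ii), Dm (iii), E♭ (IV), F (V), Gm (vi), Adim (vii°).
Shared triads with their functions: Dm (i in D minor, iii in B♭ major); F (III in D minor, V in B♭ major); Gm (iv in D minor, vi in B♭ major); B♭ (VI in D minor, I in B♭ major).

Dm, F, Gm, B♭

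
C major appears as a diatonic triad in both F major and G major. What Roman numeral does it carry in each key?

V in F major; IV in G major

The scale of F major is F G A Bb C D E; C is degree 5, and the triad built there (C-E-G) is major, so it is V.
The scale of G major is G A B C D E F#; C is degree 4, and the triad built there (C-E-G) is major, so it is IV.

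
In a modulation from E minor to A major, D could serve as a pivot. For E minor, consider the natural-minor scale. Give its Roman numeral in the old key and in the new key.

The scale of E minor (natural minor) is E F# G A B C D; D is degree 7, and the triad built there (D-F#-A) is major, so it is VII.
The scale of A major is A B C# D E F# G#; D is degree 4, and the triad built there (D-F#-A) is major, so it is IV.

VII in E minor; IV in A major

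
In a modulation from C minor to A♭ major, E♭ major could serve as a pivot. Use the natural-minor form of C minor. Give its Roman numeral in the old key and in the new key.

The scale of C minor (natural minor) is C D E♭ F G A♭ B♭; E♭ is degree 3, and the triad built there (E♭-G-B♭) is major, so it is III.
The scale of A♭ major is A♭ B♭ C D♭ E♭ F G; E♭ is degree 5, and the triad built there (E♭-G-B♭) is major, so it is V.

III in C minor; V in A♭ major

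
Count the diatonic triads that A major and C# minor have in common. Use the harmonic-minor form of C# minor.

Diatonic triads of A major: A (I), Bm (ii), C#m (iii), D (IV), E (V), F#m (vi), G#dim (vii°).
Diatonic triads of C# minor (harmonic minor): C#m (i), D#dim (ii°), Eaug (III+), F#m (iv), G# (V), A (VI), B#dim (vii°).
Matching root and quality in both lists: A, C#m, F#m.
That gives 3 common triads.

3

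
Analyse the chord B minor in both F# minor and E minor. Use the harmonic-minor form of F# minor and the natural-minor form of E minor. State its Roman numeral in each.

The scale of F# minor (harmonic minor) is F# G# A B C# D E#; B is degree 4, and the triad built there (B-D-F#) is minor, so it is iv.
The scale of E minor (natural minor) is E F# G A B C D; B is degree 5, and the triad built there (B-D-F#) is minor, so it is v.

iv in F# minor; v in E minor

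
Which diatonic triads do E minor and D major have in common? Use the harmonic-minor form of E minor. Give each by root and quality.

Triads in E minor (harmonic minor): E minor (i), F# diminished (ii°), G augmented (III+), A minor (iv), B major (V), C major (VI), D# diminished (vii°).
Triads in D major: D major (I), E minor (ii), F# minor (iii), G major (IV), A major (V), B minor (vi), C# diminished (vii°).
Shared triads with their functions: E minor (i in E minor, ii in D major).

Em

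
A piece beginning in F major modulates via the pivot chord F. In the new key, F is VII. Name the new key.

G minor

The numeral VII denotes a major triad on scale degree 7. With F on degree 7, the tonic of the new key is G.
Degree 7 carries a major triad in natural-minor keys, so the destination is G minor.
Check: the diatonic triads of G minor (natural minor) are Gm (i), Adim (ii°), Bb (III), Cm (iv), Dm (v), Eb (VI), F (VII) — F is indeed VII.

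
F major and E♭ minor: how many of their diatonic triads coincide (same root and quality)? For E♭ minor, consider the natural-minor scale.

Diatonic triads of F major: F (I), Gm (ii), Am (iii), B♭ (IV), C (V), Dm (vi), Edim (vii°).
Diatonic triads of E♭ minor (natural minor): E♭m (i), Fdim (ii°), G♭ (III), A♭m (iv), B♭m (v), C♭ (VI), D♭ (VII).
No triad has the same root and quality in both keys.

0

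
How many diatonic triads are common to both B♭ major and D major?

Diatonic triads of B♭ major: B♭ major (I), C minor (ii), D minor (iii), E♭ major (IV), F major (V), G minor (vi), A diminished (vii°).
Diatonic triads of D major: D major (I), E minor (ii), F♯ minor (iii), G major (IV), A major (V), B minor (vi), C♯ diminished (vii°).
No triad has the same root and quality in both keys.

0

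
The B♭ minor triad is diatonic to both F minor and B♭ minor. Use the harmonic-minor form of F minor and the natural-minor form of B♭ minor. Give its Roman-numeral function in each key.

The scale of F minor (harmonic minor) is F G A♭ B♭ C D♭ E; B♭ is degree 4, and the triad built there (B♭-D♭-F) is minor, so it is iv.
The scale of B♭ minor (natural minor) is B♭ C D♭ E♭ F G♭ A♭; B♭ is degree 1, and the triad built there (B♭-D♭-F) is minor, so it is i.

iv in F minor; i in B♭ minor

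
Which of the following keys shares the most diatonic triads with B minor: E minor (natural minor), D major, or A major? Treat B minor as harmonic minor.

Triads of B minor (harmonic minor): B minor (i), C♯ diminished (ii°), D augmented (III+), E minor (iv), F♯ major (V), G major (VI), A♯ diminished (vii°).
E minor (natural minor) shares 3: Bm, Em, G.
D major shares 4: Bm, C♯dim, Em, G.
A major shares 1: Bm.
The most common triads (4) are shared with D major.

D major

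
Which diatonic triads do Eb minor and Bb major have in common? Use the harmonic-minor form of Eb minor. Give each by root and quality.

Triads in Eb minor (harmonic minor): Ebm (i), Fdim (ii°), Gbaug (III+), Abm (iv), Bb (V), Cb (VI), Ddim (vii°).
Triads in Bb major: Bb (I), Cm (ii), Dm (iii), Eb (IV), F (V), Gm (vi), Adim (vii°).
Shared triads with their functions: Bb (V in Eb minor, I in Bb major).

Bb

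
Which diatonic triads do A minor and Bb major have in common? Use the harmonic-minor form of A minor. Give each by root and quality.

Dm, F

Triads in A minor (harmonic minor): Am (i), Bdim (ii°), Caug (III+), Dm (iv), E (V), F (VI), G#dim (vii°).
Triads in Bb major: Bb (I), Cm (ii), Dm (iii), Eb (IV), F (V), Gm (vi), Adim (vii°).
Shared triads with their functions: Dm (iv in A minor, iii in Bb major); F (VI in A minor, V in Bb major).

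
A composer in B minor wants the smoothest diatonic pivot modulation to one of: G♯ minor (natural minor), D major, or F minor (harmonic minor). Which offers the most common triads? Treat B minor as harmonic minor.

D major

Triads of B minor (harmonic minor): Bm (i), C♯dim (ii°), Daug (III+), Em (iv), F♯ (V), G (VI), A♯dim (vii°).
G♯ minor (natural minor) shares 2: F♯, A♯dim.
D major shares 4: Bm, C♯dim, Em, G.
F minor (harmonic minor) shares 0: none.
The most common triads (4) are shared with D major.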